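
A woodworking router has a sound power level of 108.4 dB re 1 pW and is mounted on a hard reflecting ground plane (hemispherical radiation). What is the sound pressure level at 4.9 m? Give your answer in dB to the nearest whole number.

Free-field hemispherical radiation: L_p = L_w − 10·log₁₀(2π·r²), r = 4.9 m.
2π·r² = 150.9 m², 10·log₁₀ of that is 21.786 dB.
L_p = 108.4 − 21.786 = 86.61 dB.

87 dB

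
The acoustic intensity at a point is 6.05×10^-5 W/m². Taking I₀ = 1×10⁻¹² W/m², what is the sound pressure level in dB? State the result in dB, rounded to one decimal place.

I/I₀ = 6.05×10^-5/10⁻¹² = 6.05×10^7, and L = 10·log₁₀(I/I₀).
L = 10·(0.7818 + 7) = 77.82 dB.

77.8 dB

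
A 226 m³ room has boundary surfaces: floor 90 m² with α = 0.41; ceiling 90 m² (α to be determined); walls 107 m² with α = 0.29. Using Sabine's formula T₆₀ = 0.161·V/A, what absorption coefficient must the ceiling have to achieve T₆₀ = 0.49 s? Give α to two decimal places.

From T₆₀ = 0.161·V/A, the target T₆₀ = 0.49 s needs A = 0.161·226/0.49 = 74.26 m².
Absorption from the other surfaces = 90·0.41 + 107·0.29 = 67.93 m², so the ceiling must supply 6.33 m² over 90 m².
α = 6.33/90 = 0.070.

0.07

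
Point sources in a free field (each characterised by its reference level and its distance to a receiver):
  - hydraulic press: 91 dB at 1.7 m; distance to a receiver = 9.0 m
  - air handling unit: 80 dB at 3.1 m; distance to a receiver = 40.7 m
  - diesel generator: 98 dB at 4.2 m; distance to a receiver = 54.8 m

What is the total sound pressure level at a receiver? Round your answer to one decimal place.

79.2 dB

Propagate each source to the receiver with L = L_ref − 20·log₁₀(r/r_ref), then add intensities.
hydraulic press: 91 − 20·log₁₀(9.0/1.7) = 91 − 14.48 = 76.52 dB.
air handling unit: 80 − 20·log₁₀(40.7/3.1) = 80 − 22.36 = 57.64 dB.
diesel generator: 98 − 20·log₁₀(54.8/4.2) = 98 − 22.31 = 75.69 dB.
Σ 10^(L/10) = 8.256e+07 → L_total = 10·log₁₀(8.256e+07) = 79.17 dB.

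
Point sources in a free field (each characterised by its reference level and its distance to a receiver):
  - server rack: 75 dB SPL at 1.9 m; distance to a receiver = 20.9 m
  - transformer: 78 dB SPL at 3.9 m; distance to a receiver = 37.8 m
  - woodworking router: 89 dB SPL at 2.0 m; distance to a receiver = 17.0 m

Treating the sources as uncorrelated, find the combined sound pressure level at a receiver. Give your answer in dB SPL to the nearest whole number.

71 dB SPL

First find each source's level at the receiver (point-source: −20·log₁₀(r/r_ref)), then combine on an intensity basis.
server rack: 75 − 20·log₁₀(20.9/1.9) = 75 − 20.83 = 54.17 dB SPL.
transformer: 78 − 20·log₁₀(37.8/3.9) = 78 − 19.73 = 58.27 dB SPL.
woodworking router: 89 − 20·log₁₀(17.0/2.0) = 89 − 18.59 = 70.41 dB SPL.
Σ 10^(L/10) = 1.193e+07 → L_total = 10·log₁₀(1.193e+07) = 70.77 dB SPL.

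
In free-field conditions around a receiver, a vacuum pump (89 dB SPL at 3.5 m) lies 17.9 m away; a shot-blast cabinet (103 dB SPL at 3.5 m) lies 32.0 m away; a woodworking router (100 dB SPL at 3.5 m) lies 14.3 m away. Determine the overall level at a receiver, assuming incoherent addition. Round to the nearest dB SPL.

Apply inverse-square spreading to bring every level to the receiver, then sum 10^(L/10).
vacuum pump: 89 − 20·log₁₀(17.9/3.5) = 89 − 14.18 = 74.82 dB SPL.
shot-blast cabinet: 103 − 20·log₁₀(32.0/3.5) = 103 − 19.22 = 83.78 dB SPL.
woodworking router: 100 − 20·log₁₀(14.3/3.5) = 100 − 12.23 = 87.77 dB SPL.
Σ 10^(L/10) = 8.681e+08 → L_total = 10·log₁₀(8.681e+08) = 89.39 dB SPL.

89 dB SPL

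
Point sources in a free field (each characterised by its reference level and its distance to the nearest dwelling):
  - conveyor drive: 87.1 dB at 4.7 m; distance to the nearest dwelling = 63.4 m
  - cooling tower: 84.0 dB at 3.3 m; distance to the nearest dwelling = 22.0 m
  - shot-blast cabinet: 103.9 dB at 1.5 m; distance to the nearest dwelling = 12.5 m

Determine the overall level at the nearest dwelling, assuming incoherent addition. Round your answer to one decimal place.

85.6 dB

Propagate each source to the receiver with L = L_ref − 20·log₁₀(r/r_ref), then add intensities.
conveyor drive: 87.1 − 20·log₁₀(63.4/4.7) = 87.1 − 22.60 = 64.50 dB.
cooling tower: 84.0 − 20·log₁₀(22.0/3.3) = 84.0 − 16.48 = 67.52 dB.
shot-blast cabinet: 103.9 − 20·log₁₀(12.5/1.5) = 103.9 − 18.42 = 85.48 dB.
Σ 10^(L/10) = 3.619e+08 → L_total = 10·log₁₀(3.619e+08) = 85.59 dB.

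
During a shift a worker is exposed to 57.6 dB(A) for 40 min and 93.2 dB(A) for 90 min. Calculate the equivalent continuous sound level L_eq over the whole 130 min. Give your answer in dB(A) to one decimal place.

L_eq = 10·log₁₀[(1/T)·Σ tᵢ·10^(Lᵢ/10)] with T = 130 min.
Σ tᵢ·10^(Lᵢ/10) = 40·10^(57.6/10) + 90·10^(93.2/10) = 1.881e+11.
L_eq = 10·log₁₀(1.881e+11/130) = 91.60 dB(A).

91.6 dB(A)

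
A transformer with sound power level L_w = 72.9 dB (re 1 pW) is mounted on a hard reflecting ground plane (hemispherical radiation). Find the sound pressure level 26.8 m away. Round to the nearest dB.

36 dB

The power spreads over a hemisphere of area 2π·r², so L_p = L_w − 10·log₁₀(2π·r²).
2π·r² = 4513 m², 10·log₁₀ of that is 36.544 dB.
L_p = 72.9 − 36.544 = 36.36 dB.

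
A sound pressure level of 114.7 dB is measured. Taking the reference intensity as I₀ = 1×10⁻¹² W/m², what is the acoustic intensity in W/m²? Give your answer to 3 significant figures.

I/I₀ = 10^(114.7/10) = 2.951e+11, so I = 2.951e+11 × 10⁻¹² W/m².

0.295 W/m²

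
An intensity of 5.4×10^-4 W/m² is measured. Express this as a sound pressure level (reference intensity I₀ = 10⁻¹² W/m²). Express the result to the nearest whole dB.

87 dB

Dividing by I₀ shifts the exponent by 12: I/I₀ = 5.4×10^8.
L = 10·(0.7324 + 8) = 87.32 dB.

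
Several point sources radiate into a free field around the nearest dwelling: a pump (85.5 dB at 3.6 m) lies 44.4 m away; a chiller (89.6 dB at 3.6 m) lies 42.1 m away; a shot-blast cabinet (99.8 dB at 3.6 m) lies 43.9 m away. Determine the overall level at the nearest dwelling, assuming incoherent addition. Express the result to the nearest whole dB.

79 dB

Apply inverse-square spreading to bring every level to the receiver, then sum 10^(L/10).
pump: 85.5 − 20·log₁₀(44.4/3.6) = 85.5 − 21.82 = 63.68 dB.
chiller: 89.6 − 20·log₁₀(42.1/3.6) = 89.6 − 21.36 = 68.24 dB.
shot-blast cabinet: 99.8 − 20·log₁₀(43.9/3.6) = 99.8 − 21.72 = 78.08 dB.
Σ 10^(L/10) = 7.322e+07 → L_total = 10·log₁₀(7.322e+07) = 78.65 dB.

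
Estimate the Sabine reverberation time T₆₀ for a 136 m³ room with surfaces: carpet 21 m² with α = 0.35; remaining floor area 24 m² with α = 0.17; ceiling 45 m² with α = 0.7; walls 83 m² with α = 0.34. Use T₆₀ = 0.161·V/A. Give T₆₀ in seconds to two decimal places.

0.31 s

Summing Sᵢαᵢ: 21·0.35 + 24·0.17 + 45·0.7 + 83·0.34 = 71.15 m².
T₆₀ = 0.161 × 136 / 71.15 = 0.308 s.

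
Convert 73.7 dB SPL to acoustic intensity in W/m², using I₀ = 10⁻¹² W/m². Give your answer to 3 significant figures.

L = 10·log₁₀(I/I₀) ⇒ I = I₀·10^(L/10) = 10⁻¹² × 10^7.37.

2.34e-05 W/m²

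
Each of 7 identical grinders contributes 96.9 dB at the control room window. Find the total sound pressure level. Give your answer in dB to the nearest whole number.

105 dB

L_total = L₁ + 10·log₁₀ N for N identical incoherent sources.
L_total = 96.9 + 10·log₁₀(7) = 96.9 + 8.451 = 105.35 dB.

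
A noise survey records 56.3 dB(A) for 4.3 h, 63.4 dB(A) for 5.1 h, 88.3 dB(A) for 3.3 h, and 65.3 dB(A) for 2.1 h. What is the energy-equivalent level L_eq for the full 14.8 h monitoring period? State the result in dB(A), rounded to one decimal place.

The energy average is taken in the linear domain: L_eq = 10·log₁₀[(Σ tᵢ·10^(Lᵢ/10))/T], T = 14.8 h.
Σ tᵢ·10^(Lᵢ/10) = 4.3·10^(56.3/10) + 5.1·10^(63.4/10) + 3.3·10^(88.3/10) + 2.1·10^(65.3/10) = 2.251e+09.
L_eq = 10·log₁₀(2.251e+09/14.8) = 81.82 dB(A).

81.8 dB(A)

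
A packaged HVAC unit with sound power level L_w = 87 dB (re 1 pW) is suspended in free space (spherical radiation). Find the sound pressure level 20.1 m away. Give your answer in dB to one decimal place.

49.9 dB

Free-field spherical radiation: L_p = L_w − 10·log₁₀(4π·r²), r = 20.1 m.
4π·r² = 5077 m², 10·log₁₀ of that is 37.056 dB.
L_p = 87 − 37.056 = 49.94 dB.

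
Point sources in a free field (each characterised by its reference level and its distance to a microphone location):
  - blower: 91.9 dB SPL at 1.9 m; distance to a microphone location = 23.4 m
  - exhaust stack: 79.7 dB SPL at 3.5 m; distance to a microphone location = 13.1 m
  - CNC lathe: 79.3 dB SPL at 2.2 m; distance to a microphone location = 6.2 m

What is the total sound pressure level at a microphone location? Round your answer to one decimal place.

74.4 dB SPL

Propagate each source to the receiver with L = L_ref − 20·log₁₀(r/r_ref), then add intensities.
blower: 91.9 − 20·log₁₀(23.4/1.9) = 91.9 − 21.81 = 70.09 dB SPL.
exhaust stack: 79.7 − 20·log₁₀(13.1/3.5) = 79.7 − 11.46 = 68.24 dB SPL.
CNC lathe: 79.3 − 20·log₁₀(6.2/2.2) = 79.3 − 9.00 = 70.30 dB SPL.
Σ 10^(L/10) = 2.759e+07 → L_total = 10·log₁₀(2.759e+07) = 74.41 dB SPL.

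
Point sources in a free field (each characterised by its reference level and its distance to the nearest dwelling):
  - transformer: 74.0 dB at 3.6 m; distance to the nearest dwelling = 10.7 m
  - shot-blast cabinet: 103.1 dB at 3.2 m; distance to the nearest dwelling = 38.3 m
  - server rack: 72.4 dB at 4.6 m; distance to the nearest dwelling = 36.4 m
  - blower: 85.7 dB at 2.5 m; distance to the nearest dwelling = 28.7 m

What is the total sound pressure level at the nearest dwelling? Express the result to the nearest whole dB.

Propagate each source to the receiver with L = L_ref − 20·log₁₀(r/r_ref), then add intensities.
transformer: 74.0 − 20·log₁₀(10.7/3.6) = 74.0 − 9.46 = 64.54 dB.
shot-blast cabinet: 103.1 − 20·log₁₀(38.3/3.2) = 103.1 − 21.56 = 81.54 dB.
server rack: 72.4 − 20·log₁₀(36.4/4.6) = 72.4 − 17.97 = 54.43 dB.
blower: 85.7 − 20·log₁₀(28.7/2.5) = 85.7 − 21.20 = 64.50 dB.
Σ 10^(L/10) = 1.485e+08 → L_total = 10·log₁₀(1.485e+08) = 81.72 dB.

82 dB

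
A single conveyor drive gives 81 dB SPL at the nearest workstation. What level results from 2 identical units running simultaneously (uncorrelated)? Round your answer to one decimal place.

84.0 dB SPL

With 2 equal, uncorrelated contributions the intensity is 2× that of one unit, giving a rise of 10·log₁₀ 2.
L_total = 81 + 10·log₁₀(2) = 81 + 3.010 = 84.01 dB SPL.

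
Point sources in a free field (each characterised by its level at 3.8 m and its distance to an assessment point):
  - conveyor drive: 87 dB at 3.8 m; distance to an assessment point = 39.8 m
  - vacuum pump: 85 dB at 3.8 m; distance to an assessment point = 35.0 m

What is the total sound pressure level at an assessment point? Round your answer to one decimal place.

69.2 dB

First find each source's level at the receiver (point-source: −20·log₁₀(r/r_ref)), then combine on an intensity basis.
conveyor drive: 87 − 20·log₁₀(39.8/3.8) = 87 − 20.40 = 66.60 dB.
vacuum pump: 85 − 20·log₁₀(35.0/3.8) = 85 − 19.29 = 65.71 dB.
Σ 10^(L/10) = 8.296e+06 → L_total = 10·log₁₀(8.296e+06) = 69.19 dB.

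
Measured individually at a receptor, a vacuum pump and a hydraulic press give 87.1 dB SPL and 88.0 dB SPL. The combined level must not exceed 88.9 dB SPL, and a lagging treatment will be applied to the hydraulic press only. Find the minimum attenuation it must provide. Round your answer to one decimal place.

3.8 dB

Everything except the hydraulic press sums to 10^(87.1/10) = 5.129e+08 in linear terms, 87.10 dB SPL.
The limit corresponds to 10^(88.9/10) = 7.762e+08; subtracting the fixed part leaves 2.634e+08 for the hydraulic press, i.e. 84.21 dB SPL.
So the hydraulic press must be reduced from 88.0 to 84.21 dB SPL: IL = 3.79 dB.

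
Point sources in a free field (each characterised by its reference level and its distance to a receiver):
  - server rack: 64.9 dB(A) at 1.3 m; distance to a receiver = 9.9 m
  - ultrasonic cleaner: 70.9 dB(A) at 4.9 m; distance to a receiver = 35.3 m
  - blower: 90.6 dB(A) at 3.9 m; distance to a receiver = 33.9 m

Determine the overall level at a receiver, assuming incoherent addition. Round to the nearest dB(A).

Propagate each source to the receiver with L = L_ref − 20·log₁₀(r/r_ref), then add intensities.
server rack: 64.9 − 20·log₁₀(9.9/1.3) = 64.9 − 17.63 = 47.27 dB(A).
ultrasonic cleaner: 70.9 − 20·log₁₀(35.3/4.9) = 70.9 − 17.15 = 53.75 dB(A).
blower: 90.6 − 20·log₁₀(33.9/3.9) = 90.6 − 18.78 = 71.82 dB(A).
Σ 10^(L/10) = 1.549e+07 → L_total = 10·log₁₀(1.549e+07) = 71.90 dB(A).

72 dB(A)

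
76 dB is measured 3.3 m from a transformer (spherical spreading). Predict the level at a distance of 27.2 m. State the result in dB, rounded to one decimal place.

For a point source, L₂ = L₁ − 20·log₁₀(r₂/r₁).
L₂ = 76 − 20·log₁₀(27.2/3.3) = 76 − 18.321 = 57.68 dB.

57.7 dB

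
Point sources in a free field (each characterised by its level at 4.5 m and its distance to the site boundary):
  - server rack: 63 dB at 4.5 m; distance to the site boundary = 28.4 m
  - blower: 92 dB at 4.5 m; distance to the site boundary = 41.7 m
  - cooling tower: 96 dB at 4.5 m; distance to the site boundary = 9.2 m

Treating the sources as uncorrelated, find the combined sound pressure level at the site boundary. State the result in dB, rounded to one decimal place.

89.9 dB

Apply inverse-square spreading to bring every level to the receiver, then sum 10^(L/10).
server rack: 63 − 20·log₁₀(28.4/4.5) = 63 − 16.00 = 47.00 dB.
blower: 92 − 20·log₁₀(41.7/4.5) = 92 − 19.34 = 72.66 dB.
cooling tower: 96 − 20·log₁₀(9.2/4.5) = 96 − 6.21 = 89.79 dB.
Σ 10^(L/10) = 9.710e+08 → L_total = 10·log₁₀(9.710e+08) = 89.87 dB.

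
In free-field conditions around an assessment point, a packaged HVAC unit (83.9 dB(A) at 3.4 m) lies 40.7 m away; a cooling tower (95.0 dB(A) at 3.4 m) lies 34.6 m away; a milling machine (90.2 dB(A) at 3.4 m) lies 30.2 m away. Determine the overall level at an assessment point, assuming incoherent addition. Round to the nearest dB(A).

Propagate each source to the receiver with L = L_ref − 20·log₁₀(r/r_ref), then add intensities.
packaged HVAC unit: 83.9 − 20·log₁₀(40.7/3.4) = 83.9 − 21.56 = 62.34 dB(A).
cooling tower: 95.0 − 20·log₁₀(34.6/3.4) = 95.0 − 20.15 = 74.85 dB(A).
milling machine: 90.2 − 20·log₁₀(30.2/3.4) = 90.2 − 18.97 = 71.23 dB(A).
Σ 10^(L/10) = 4.552e+07 → L_total = 10·log₁₀(4.552e+07) = 76.58 dB(A).

77 dB(A)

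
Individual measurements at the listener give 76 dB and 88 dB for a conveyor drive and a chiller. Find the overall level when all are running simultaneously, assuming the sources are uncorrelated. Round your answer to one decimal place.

88.3 dB

For uncorrelated sources the intensities add, so convert each level to linear form, sum, and take 10·log₁₀ of the total.
Σ 10^(L/10) = 10^(76/10) + 10^(88/10) = 6.708e+08.
L_total = 10·log₁₀(6.708e+08) = 88.27 dB.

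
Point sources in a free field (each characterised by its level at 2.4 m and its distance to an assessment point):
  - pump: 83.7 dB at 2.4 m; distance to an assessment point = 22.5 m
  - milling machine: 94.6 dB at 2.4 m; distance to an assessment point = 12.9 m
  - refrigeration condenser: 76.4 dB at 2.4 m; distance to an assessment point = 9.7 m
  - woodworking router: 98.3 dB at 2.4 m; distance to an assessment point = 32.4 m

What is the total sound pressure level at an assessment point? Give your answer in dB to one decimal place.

81.5 dB

Propagate each source to the receiver with L = L_ref − 20·log₁₀(r/r_ref), then add intensities.
pump: 83.7 − 20·log₁₀(22.5/2.4) = 83.7 − 19.44 = 64.26 dB.
milling machine: 94.6 − 20·log₁₀(12.9/2.4) = 94.6 − 14.61 = 79.99 dB.
refrigeration condenser: 76.4 − 20·log₁₀(9.7/2.4) = 76.4 − 12.13 = 64.27 dB.
woodworking router: 98.3 − 20·log₁₀(32.4/2.4) = 98.3 − 22.61 = 75.69 dB.
Σ 10^(L/10) = 1.423e+08 → L_total = 10·log₁₀(1.423e+08) = 81.53 dB.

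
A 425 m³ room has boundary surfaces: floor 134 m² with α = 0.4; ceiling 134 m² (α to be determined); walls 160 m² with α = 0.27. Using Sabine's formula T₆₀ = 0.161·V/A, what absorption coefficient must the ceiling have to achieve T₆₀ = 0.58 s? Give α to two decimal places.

Required total absorption A = 0.161·425/0.58 = 117.97 m².
Absorption from the other surfaces = 134·0.4 + 160·0.27 = 96.80 m², so the ceiling must supply 21.17 m² over 134 m².
α = 21.17/134 = 0.158.

0.16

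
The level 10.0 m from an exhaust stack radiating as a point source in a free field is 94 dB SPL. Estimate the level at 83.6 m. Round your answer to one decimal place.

For a point source, L₂ = L₁ − 20·log₁₀(r₂/r₁).
L₂ = 94 − 20·log₁₀(83.6/10.0) = 94 − 18.444 = 75.56 dB SPL.

75.6 dB SPL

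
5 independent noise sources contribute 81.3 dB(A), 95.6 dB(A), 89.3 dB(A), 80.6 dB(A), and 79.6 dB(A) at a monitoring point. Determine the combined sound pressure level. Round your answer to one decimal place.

96.8 dB(A)

For uncorrelated sources the intensities add, so convert each level to linear form, sum, and take 10·log₁₀ of the total.
Σ 10^(L/10) = 10^(81.3/10) + 10^(95.6/10) + 10^(89.3/10) + 10^(80.6/10) + 10^(79.6/10) = 4.823e+09.
L_total = 10·log₁₀(4.823e+09) = 96.83 dB(A).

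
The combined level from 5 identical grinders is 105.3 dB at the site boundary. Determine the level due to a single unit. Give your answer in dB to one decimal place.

Dividing the total intensity by 5 lowers the level by 10·log₁₀ 5 = 6.990 dB: L₁ = 105.3 − 6.990.

98.3 dB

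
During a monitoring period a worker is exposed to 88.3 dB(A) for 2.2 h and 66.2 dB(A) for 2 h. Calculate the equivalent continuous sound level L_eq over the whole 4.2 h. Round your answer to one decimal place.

L_eq = 10·log₁₀[(1/T)·Σ tᵢ·10^(Lᵢ/10)] with T = 4.2 h.
Σ tᵢ·10^(Lᵢ/10) = 2.2·10^(88.3/10) + 2·10^(66.2/10) = 1.496e+09.
L_eq = 10·log₁₀(1.496e+09/4.2) = 85.52 dB(A).

85.5 dB(A)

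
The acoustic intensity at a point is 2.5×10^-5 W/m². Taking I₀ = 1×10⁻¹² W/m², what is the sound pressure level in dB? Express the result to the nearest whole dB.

74 dB

Dividing by I₀ shifts the exponent by 12: I/I₀ = 2.5×10^7.
L = 10·(0.3979 + 7) = 73.98 dB.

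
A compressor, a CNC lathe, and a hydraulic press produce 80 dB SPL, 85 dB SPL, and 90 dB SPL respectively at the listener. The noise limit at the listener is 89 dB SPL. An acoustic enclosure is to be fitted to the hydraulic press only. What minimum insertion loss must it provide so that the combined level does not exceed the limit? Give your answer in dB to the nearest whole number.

4 dB

Fixed contribution from the other sources: Σ 10^(L/10) = 10^(80/10) + 10^(85/10) = 4.162e+08 (86.19 dB SPL).
To meet 89 dB SPL overall, the treated hydraulic press may contribute at most 10^(89/10) − 4.162e+08 = 3.781e+08, i.e. 85.78 dB SPL.
So the hydraulic press must be reduced from 90 to 85.78 dB SPL: IL = 4.22 dB.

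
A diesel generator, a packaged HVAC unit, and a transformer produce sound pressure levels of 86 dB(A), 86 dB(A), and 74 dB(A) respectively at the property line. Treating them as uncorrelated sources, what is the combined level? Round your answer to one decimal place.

89.1 dB(A)

For uncorrelated sources the intensities add, so convert each level to linear form, sum, and take 10·log₁₀ of the total.
Σ 10^(L/10) = 10^(86/10) + 10^(86/10) + 10^(74/10) = 8.213e+08.
L_total = 10·log₁₀(8.213e+08) = 89.15 dB(A).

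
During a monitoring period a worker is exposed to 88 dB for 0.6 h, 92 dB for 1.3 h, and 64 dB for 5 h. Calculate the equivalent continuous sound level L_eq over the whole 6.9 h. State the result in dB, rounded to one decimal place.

85.5 dB

The energy average is taken in the linear domain: L_eq = 10·log₁₀[(Σ tᵢ·10^(Lᵢ/10))/T], T = 6.9 h.
Σ tᵢ·10^(Lᵢ/10) = 0.6·10^(88/10) + 1.3·10^(92/10) + 5·10^(64/10) = 2.451e+09.
L_eq = 10·log₁₀(2.451e+09/6.9) = 85.51 dB.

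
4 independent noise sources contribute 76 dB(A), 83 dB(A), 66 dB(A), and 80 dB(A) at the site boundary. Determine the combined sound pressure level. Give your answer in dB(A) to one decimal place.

Incoherent sources combine by intensity addition: L_total = 10·log₁₀(Σ 10^(L_i/10)).
Σ 10^(L/10) = 10^(76/10) + 10^(83/10) + 10^(66/10) + 10^(80/10) = 3.433e+08.
L_total = 10·log₁₀(3.433e+08) = 85.36 dB(A).

85.4 dB(A)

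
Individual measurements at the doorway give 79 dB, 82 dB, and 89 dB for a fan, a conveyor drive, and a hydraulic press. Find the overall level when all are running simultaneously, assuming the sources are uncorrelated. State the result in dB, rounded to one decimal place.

90.1 dB

For uncorrelated sources the intensities add, so convert each level to linear form, sum, and take 10·log₁₀ of the total.
Σ 10^(L/10) = 10^(79/10) + 10^(82/10) + 10^(89/10) = 1.032e+09.
L_total = 10·log₁₀(1.032e+09) = 90.14 dB.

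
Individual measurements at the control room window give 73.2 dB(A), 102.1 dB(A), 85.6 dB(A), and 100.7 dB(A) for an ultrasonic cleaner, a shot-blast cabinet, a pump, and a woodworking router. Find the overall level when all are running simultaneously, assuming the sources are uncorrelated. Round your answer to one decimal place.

For uncorrelated sources the intensities add, so convert each level to linear form, sum, and take 10·log₁₀ of the total.
Σ 10^(L/10) = 10^(73.2/10) + 10^(102.1/10) + 10^(85.6/10) + 10^(100.7/10) = 2.835e+10.
L_total = 10·log₁₀(2.835e+10) = 104.53 dB(A).

104.5 dB(A)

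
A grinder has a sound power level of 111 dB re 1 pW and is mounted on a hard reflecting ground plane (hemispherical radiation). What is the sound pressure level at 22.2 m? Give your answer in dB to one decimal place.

76.1 dB

The power spreads over a hemisphere of area 2π·r², so L_p = L_w − 10·log₁₀(2π·r²).
2π·r² = 3097 m², 10·log₁₀ of that is 34.909 dB.
L_p = 111 − 34.909 = 76.09 dB.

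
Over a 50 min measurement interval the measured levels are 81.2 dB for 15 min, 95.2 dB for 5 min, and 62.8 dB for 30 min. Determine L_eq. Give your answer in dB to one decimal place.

85.7 dB

Weight each interval's intensity by its duration and average over T = 50 min:
Σ tᵢ·10^(Lᵢ/10) = 15·10^(81.2/10) + 5·10^(95.2/10) + 30·10^(62.8/10) = 1.859e+10.
L_eq = 10·log₁₀(1.859e+10/50) = 85.70 dB.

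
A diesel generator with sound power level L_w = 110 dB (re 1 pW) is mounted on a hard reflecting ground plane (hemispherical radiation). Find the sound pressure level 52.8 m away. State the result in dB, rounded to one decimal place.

Free-field hemispherical radiation: L_p = L_w − 10·log₁₀(2π·r²), r = 52.8 m.
2π·r² = 1.752e+04 m², 10·log₁₀ of that is 42.434 dB.
L_p = 110 − 42.434 = 67.57 dB.

67.6 dB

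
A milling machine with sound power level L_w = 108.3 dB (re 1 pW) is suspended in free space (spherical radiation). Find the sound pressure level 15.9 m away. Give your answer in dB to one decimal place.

Free-field spherical radiation: L_p = L_w − 10·log₁₀(4π·r²), r = 15.9 m.
4π·r² = 3177 m², 10·log₁₀ of that is 35.020 dB.
L_p = 108.3 − 35.020 = 73.28 dB.

73.3 dB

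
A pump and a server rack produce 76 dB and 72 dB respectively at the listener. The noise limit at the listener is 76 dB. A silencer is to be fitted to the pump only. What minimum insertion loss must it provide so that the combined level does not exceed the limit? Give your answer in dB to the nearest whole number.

2 dB

Fixed contribution from the other source: Σ 10^(L/10) = 10^(72/10) = 1.585e+07 (72.00 dB).
To meet 76 dB overall, the treated pump may contribute at most 10^(76/10) − 1.585e+07 = 2.396e+07, i.e. 73.80 dB.
So the pump must be reduced from 76 to 73.80 dB: IL = 2.20 dB.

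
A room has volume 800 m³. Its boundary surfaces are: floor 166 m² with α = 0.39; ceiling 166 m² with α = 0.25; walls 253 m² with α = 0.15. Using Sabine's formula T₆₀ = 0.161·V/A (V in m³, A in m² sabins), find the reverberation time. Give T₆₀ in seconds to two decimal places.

0.89 s

A = Σ Sᵢαᵢ = 166·0.39 + 166·0.25 + 253·0.15 = 144.19 m².
T₆₀ = 0.161·V/A = 0.161·800/144.19 = 0.893 s.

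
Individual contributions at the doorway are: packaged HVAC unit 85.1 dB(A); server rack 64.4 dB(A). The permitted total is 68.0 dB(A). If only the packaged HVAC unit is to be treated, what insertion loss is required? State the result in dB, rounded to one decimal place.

Everything except the packaged HVAC unit sums to 10^(64.4/10) = 2.754e+06 in linear terms, 64.40 dB(A).
To meet 68.0 dB(A) overall, the treated packaged HVAC unit may contribute at most 10^(68.0/10) − 2.754e+06 = 3.555e+06, i.e. 65.51 dB(A).
So the packaged HVAC unit must be reduced from 85.1 to 65.51 dB(A): IL = 19.59 dB.

19.6 dB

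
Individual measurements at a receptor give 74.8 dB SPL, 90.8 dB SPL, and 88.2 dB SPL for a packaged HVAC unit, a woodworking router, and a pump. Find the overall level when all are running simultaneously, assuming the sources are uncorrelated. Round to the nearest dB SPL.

Incoherent sources combine by intensity addition: L_total = 10·log₁₀(Σ 10^(L_i/10)).
Σ 10^(L/10) = 10^(74.8/10) + 10^(90.8/10) + 10^(88.2/10) = 1.893e+09.
L_total = 10·log₁₀(1.893e+09) = 92.77 dB SPL.

93 dB SPL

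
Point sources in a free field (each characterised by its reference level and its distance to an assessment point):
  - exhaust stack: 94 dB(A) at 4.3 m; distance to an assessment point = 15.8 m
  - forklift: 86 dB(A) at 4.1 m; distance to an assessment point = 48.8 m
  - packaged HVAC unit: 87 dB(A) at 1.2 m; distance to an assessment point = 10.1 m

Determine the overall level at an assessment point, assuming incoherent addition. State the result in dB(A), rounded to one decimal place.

First find each source's level at the receiver (point-source: −20·log₁₀(r/r_ref)), then combine on an intensity basis.
exhaust stack: 94 − 20·log₁₀(15.8/4.3) = 94 − 11.30 = 82.70 dB(A).
forklift: 86 − 20·log₁₀(48.8/4.1) = 86 − 21.51 = 64.49 dB(A).
packaged HVAC unit: 87 − 20·log₁₀(10.1/1.2) = 87 − 18.50 = 68.50 dB(A).
Σ 10^(L/10) = 1.959e+08 → L_total = 10·log₁₀(1.959e+08) = 82.92 dB(A).

82.9 dB(A)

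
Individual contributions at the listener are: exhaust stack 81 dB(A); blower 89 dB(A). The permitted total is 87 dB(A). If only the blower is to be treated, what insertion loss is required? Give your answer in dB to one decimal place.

Fixed contribution from the other source: Σ 10^(L/10) = 10^(81/10) = 1.259e+08 (81.00 dB(A)).
To meet 87 dB(A) overall, the treated blower may contribute at most 10^(87/10) − 1.259e+08 = 3.753e+08, i.e. 85.74 dB(A).
So the blower must be reduced from 89 to 85.74 dB(A): IL = 3.26 dB.

3.3 dB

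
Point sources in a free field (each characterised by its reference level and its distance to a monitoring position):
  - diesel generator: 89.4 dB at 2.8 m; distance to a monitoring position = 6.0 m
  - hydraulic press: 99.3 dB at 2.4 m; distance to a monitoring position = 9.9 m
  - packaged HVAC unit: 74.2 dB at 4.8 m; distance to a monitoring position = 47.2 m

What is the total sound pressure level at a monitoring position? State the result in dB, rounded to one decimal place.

Propagate each source to the receiver with L = L_ref − 20·log₁₀(r/r_ref), then add intensities.
diesel generator: 89.4 − 20·log₁₀(6.0/2.8) = 89.4 − 6.62 = 82.78 dB.
hydraulic press: 99.3 − 20·log₁₀(9.9/2.4) = 99.3 − 12.31 = 86.99 dB.
packaged HVAC unit: 74.2 − 20·log₁₀(47.2/4.8) = 74.2 − 19.85 = 54.35 dB.
Σ 10^(L/10) = 6.902e+08 → L_total = 10·log₁₀(6.902e+08) = 88.39 dB.

88.4 dB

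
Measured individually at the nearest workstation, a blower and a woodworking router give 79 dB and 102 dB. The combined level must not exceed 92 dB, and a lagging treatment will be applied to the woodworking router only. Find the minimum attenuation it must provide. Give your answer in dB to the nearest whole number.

10 dB

The untreated sources together contribute 10^(79/10) = 7.943e+07, i.e. 79.00 dB.
To meet 92 dB overall, the treated woodworking router may contribute at most 10^(92/10) − 7.943e+07 = 1.505e+09, i.e. 91.78 dB.
Required insertion loss = 102 − 91.78 = 10.22 dB.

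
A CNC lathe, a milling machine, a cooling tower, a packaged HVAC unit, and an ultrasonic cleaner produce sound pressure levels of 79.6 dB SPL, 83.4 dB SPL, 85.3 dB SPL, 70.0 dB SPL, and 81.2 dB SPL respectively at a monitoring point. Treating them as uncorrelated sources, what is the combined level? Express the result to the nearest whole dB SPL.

Incoherent sources combine by intensity addition: L_total = 10·log₁₀(Σ 10^(L_i/10)).
Σ 10^(L/10) = 10^(79.6/10) + 10^(83.4/10) + 10^(85.3/10) + 10^(70.0/10) + 10^(81.2/10) = 7.906e+08.
L_total = 10·log₁₀(7.906e+08) = 88.98 dB SPL.

89 dB SPL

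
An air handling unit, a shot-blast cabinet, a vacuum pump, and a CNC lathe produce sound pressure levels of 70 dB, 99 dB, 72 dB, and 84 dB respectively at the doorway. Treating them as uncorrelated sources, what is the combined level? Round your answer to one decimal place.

99.1 dB

For uncorrelated sources the intensities add, so convert each level to linear form, sum, and take 10·log₁₀ of the total.
Σ 10^(L/10) = 10^(70/10) + 10^(99/10) + 10^(72/10) + 10^(84/10) = 8.220e+09.
L_total = 10·log₁₀(8.220e+09) = 99.15 dB.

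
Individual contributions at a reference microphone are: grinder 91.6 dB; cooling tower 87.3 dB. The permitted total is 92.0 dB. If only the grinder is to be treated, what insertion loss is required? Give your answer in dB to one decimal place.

1.4 dB

The untreated sources together contribute 10^(87.3/10) = 5.370e+08, i.e. 87.30 dB.
The limit corresponds to 10^(92.0/10) = 1.585e+09; subtracting the fixed part leaves 1.048e+09 for the grinder, i.e. 90.20 dB.
So the grinder must be reduced from 91.6 to 90.20 dB: IL = 1.40 dB.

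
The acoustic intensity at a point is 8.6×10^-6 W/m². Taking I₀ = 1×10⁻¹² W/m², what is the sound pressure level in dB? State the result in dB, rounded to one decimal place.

69.3 dB

Dividing by I₀ shifts the exponent by 12: I/I₀ = 8.6×10^6.
L = 10·(0.9345 + 6) = 69.34 dB.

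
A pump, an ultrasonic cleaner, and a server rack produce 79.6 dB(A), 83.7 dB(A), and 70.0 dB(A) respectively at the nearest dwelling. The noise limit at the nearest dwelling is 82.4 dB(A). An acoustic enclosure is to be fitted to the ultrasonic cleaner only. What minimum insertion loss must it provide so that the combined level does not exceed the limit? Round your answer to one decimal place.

5.1 dB

Fixed contribution from the other sources: Σ 10^(L/10) = 10^(79.6/10) + 10^(70.0/10) = 1.012e+08 (80.05 dB(A)).
The limit corresponds to 10^(82.4/10) = 1.738e+08; subtracting the fixed part leaves 7.258e+07 for the ultrasonic cleaner, i.e. 78.61 dB(A).
So the ultrasonic cleaner must be reduced from 83.7 to 78.61 dB(A): IL = 5.09 dB.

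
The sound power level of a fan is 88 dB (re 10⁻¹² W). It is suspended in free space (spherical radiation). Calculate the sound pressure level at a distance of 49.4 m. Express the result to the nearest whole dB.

43 dB

The power spreads over a sphere of area 4π·r², so L_p = L_w − 10·log₁₀(4π·r²).
4π·r² = 3.067e+04 m², 10·log₁₀ of that is 44.867 dB.
L_p = 88 − 44.867 = 43.13 dB.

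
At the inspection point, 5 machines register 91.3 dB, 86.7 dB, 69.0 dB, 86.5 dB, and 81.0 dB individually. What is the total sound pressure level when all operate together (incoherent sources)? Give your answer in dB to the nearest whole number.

Incoherent sources combine by intensity addition: L_total = 10·log₁₀(Σ 10^(L_i/10)).
Σ 10^(L/10) = 10^(91.3/10) + 10^(86.7/10) + 10^(69.0/10) + 10^(86.5/10) + 10^(81.0/10) = 2.397e+09.
L_total = 10·log₁₀(2.397e+09) = 93.80 dB.

94 dB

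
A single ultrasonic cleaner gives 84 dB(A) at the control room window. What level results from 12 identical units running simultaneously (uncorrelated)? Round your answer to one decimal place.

94.8 dB(A)

N identical incoherent sources raise the level by 10·log₁₀ N.
L_total = 84 + 10·log₁₀(12) = 84 + 10.792 = 94.79 dB(A).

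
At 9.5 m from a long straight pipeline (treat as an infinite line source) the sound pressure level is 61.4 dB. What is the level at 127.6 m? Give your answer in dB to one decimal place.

50.1 dB

Line-source attenuation: ΔL = 10·log₁₀(r₂/r₁) = 10·log₁₀(127.6/9.5) = 11.281 dB.
L₂ = 61.4 − 10·log₁₀(127.6/9.5) = 61.4 − 11.281 = 50.12 dB.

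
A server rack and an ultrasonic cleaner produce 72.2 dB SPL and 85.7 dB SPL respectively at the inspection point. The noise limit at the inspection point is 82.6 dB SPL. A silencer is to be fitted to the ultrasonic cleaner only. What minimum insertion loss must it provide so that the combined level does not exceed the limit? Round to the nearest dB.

4 dB

Everything except the ultrasonic cleaner sums to 10^(72.2/10) = 1.660e+07 in linear terms, 72.20 dB SPL.
To meet 82.6 dB SPL overall, the treated ultrasonic cleaner may contribute at most 10^(82.6/10) − 1.660e+07 = 1.654e+08, i.e. 82.18 dB SPL.
Required insertion loss = 85.7 − 82.18 = 3.52 dB.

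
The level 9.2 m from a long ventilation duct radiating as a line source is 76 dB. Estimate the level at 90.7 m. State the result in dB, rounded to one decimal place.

Line-source attenuation: ΔL = 10·log₁₀(r₂/r₁) = 10·log₁₀(90.7/9.2) = 9.938 dB.
L₂ = 76 − 10·log₁₀(90.7/9.2) = 76 − 9.938 = 66.06 dB.

66.1 dB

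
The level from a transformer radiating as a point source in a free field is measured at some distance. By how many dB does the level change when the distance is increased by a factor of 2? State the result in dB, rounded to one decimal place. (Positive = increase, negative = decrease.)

Point-source spreading: ΔL = −20·log₁₀(r₂/r₁).
ΔL = −20·log₁₀(2) = -6.02 dB.

-6.0 dB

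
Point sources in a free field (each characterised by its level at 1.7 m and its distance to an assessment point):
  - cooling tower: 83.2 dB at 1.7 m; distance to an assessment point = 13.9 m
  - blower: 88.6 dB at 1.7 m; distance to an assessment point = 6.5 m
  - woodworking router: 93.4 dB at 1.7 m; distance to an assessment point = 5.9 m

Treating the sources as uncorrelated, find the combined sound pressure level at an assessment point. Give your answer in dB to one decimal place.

83.7 dB

Propagate each source to the receiver with L = L_ref − 20·log₁₀(r/r_ref), then add intensities.
cooling tower: 83.2 − 20·log₁₀(13.9/1.7) = 83.2 − 18.25 = 64.95 dB.
blower: 88.6 − 20·log₁₀(6.5/1.7) = 88.6 − 11.65 = 76.95 dB.
woodworking router: 93.4 − 20·log₁₀(5.9/1.7) = 93.4 − 10.81 = 82.59 dB.
Σ 10^(L/10) = 2.343e+08 → L_total = 10·log₁₀(2.343e+08) = 83.70 dB.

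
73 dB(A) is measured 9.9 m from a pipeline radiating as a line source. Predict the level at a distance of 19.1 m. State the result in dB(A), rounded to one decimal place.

Cylindrical spreading from a line source gives a 10·log₁₀(r₂/r₁) drop.
L₂ = 73 − 10·log₁₀(19.1/9.9) = 73 − 2.854 = 70.15 dB(A).

70.1 dB(A)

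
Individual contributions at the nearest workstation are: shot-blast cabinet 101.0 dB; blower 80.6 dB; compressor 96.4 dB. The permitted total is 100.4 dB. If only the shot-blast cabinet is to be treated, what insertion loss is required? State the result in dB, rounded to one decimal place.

2.9 dB

Fixed contribution from the other sources: Σ 10^(L/10) = 10^(80.6/10) + 10^(96.4/10) = 4.480e+09 (96.51 dB).
The limit corresponds to 10^(100.4/10) = 1.096e+10; subtracting the fixed part leaves 6.485e+09 for the shot-blast cabinet, i.e. 98.12 dB.
So the shot-blast cabinet must be reduced from 101.0 to 98.12 dB: IL = 2.88 dB.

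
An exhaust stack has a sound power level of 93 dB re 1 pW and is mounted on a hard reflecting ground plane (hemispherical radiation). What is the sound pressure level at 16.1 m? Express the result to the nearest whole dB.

61 dB

L_p = L_w − 10·log₁₀(2π·r²) with r = 16.1 m.
2π·r² = 1629 m², 10·log₁₀ of that is 32.118 dB.
L_p = 93 − 32.118 = 60.88 dB.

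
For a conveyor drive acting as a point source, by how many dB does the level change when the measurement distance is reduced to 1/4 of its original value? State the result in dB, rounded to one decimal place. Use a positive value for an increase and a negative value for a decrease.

With spherical spreading the level changes by −20·log₁₀(r₂/r₁).
ΔL = −20·log₁₀(0.25) = +12.04 dB.

+12.0 dB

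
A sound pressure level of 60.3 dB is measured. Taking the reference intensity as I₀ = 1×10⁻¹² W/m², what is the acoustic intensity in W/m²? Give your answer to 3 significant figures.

L = 10·log₁₀(I/I₀) ⇒ I = I₀·10^(L/10) = 10⁻¹² × 10^6.03.

1.07e-06 W/m²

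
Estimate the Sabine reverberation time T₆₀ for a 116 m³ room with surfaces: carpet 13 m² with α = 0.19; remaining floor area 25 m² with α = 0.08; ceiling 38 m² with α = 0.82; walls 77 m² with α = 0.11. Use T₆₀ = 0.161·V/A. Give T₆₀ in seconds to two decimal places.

Summing Sᵢαᵢ: 13·0.19 + 25·0.08 + 38·0.82 + 77·0.11 = 44.10 m².
T₆₀ = 0.161·V/A = 0.161·116/44.10 = 0.423 s.

0.42 s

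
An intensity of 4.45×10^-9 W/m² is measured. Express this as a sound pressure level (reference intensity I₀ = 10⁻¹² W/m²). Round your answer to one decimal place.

I/I₀ = 4.45×10^-9/10⁻¹² = 4.45×10^3, and L = 10·log₁₀(I/I₀).
L = 10·(0.6484 + 3) = 36.48 dB.

36.5 dB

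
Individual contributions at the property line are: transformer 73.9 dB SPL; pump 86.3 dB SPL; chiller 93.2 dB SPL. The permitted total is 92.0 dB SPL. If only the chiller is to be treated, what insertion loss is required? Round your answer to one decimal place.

2.7 dB

The untreated sources together contribute 10^(73.9/10) + 10^(86.3/10) = 4.511e+08, i.e. 86.54 dB SPL.
The limit corresponds to 10^(92.0/10) = 1.585e+09; subtracting the fixed part leaves 1.134e+09 for the chiller, i.e. 90.55 dB SPL.
So the chiller must be reduced from 93.2 to 90.55 dB SPL: IL = 2.65 dB.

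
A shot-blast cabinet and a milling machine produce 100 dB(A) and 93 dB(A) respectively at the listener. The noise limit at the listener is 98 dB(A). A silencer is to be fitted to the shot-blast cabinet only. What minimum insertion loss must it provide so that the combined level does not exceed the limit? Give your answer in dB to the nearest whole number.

4 dB

The untreated sources together contribute 10^(93/10) = 1.995e+09, i.e. 93.00 dB(A).
To meet 98 dB(A) overall, the treated shot-blast cabinet may contribute at most 10^(98/10) − 1.995e+09 = 4.314e+09, i.e. 96.35 dB(A).
Required insertion loss = 100 − 96.35 = 3.65 dB.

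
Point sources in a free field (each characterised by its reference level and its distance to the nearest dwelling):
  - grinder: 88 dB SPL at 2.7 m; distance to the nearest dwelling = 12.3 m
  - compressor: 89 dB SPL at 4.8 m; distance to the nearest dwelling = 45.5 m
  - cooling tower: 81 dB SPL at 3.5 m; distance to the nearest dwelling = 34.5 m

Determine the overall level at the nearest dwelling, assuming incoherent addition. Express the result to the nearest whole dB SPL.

76 dB SPL

Apply inverse-square spreading to bring every level to the receiver, then sum 10^(L/10).
grinder: 88 − 20·log₁₀(12.3/2.7) = 88 − 13.17 = 74.83 dB SPL.
compressor: 89 − 20·log₁₀(45.5/4.8) = 89 − 19.54 = 69.46 dB SPL.
cooling tower: 81 − 20·log₁₀(34.5/3.5) = 81 − 19.88 = 61.12 dB SPL.
Σ 10^(L/10) = 4.054e+07 → L_total = 10·log₁₀(4.054e+07) = 76.08 dB SPL.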